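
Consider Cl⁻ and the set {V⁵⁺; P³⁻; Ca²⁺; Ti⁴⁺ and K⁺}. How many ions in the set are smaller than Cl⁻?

Each ion has 18 electrons. The ranking follows nuclear charge in reverse — greater Z gives a smaller radius. V⁵⁺ (Z=23), Ti⁴⁺ (Z=22), Ca²⁺ (Z=20), K⁺ (Z=19), Cl⁻ (Z=17), P³⁻ (Z=15).
Overall: V⁵⁺ < Ti⁴⁺ < Ca²⁺ < K⁺ < Cl⁻ < P³⁻. Cl⁻ has 4 below it and 1 above. Count: 4.

4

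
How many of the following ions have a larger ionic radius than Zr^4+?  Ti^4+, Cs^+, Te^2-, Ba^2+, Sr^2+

4

Ti^4+ has 18 e⁻ (Z=22), Zr^4+ has 36 e⁻ (Z=40), Sr^2+ has 36 e⁻ (Z=38), Ba^2+ has 54 e⁻ (Z=56), Cs^+ has 54 e⁻ (Z=55), Te^2- has 54 e⁻ (Z=52). Ti^4+ < Zr^4+ (same group, period 4 vs 5); Zr^4+ < Sr^2+ (both 36 e⁻, Z=40>38); Sr^2+ < Ba^2+ (same group, period 5 vs 6); Ba^2+ < Cs^+ (both 54 e⁻, Z=56>55); Cs^+ < Te^2- (isoelectronic, higher Z=55 is smaller).
Relative to Zr^4+, the ions that are larger are Sr^2+, Ba^2+, Cs^+, Te^2-. That's 4.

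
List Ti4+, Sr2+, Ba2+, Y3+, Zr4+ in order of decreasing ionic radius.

First list Z and electron count for each: Ti4+ (Z=22, 18 e⁻), Zr4+ (Z=40, 36 e⁻), Y3+ (Z=39, 36 e⁻), Sr2+ (Z=38, 36 e⁻), Ba2+ (Z=56, 54 e⁻). Ti4+ < Zr4+ (same group, period 4 vs 5); Zr4+ < Y3+ (both 36 e⁻, Z=40>39); Y3+ < Sr2+ (isoelectronic, higher Z=39 is smaller); Sr2+ < Ba2+ (same group, period 5 vs 6).

Ba2+ > Sr2+ > Y3+ > Zr4+ > Ti4+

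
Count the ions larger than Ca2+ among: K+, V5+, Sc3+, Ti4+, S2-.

2

Each ion has 18 electrons. The ranking follows nuclear charge in reverse — greater Z gives a smaller radius. V5+ (Z=23), Ti4+ (Z=22), Sc3+ (Z=21), Ca2+ (Z=20), K+ (Z=19), S2- (Z=16).
Placing each against Ca2+: smaller — V5+, Ti4+, Sc3+; larger — K+, S2-. Count: 2.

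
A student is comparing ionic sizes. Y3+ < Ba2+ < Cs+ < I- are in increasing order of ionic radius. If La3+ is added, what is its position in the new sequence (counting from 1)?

2

Work out protons and electrons: Y3+ (Z=39, 36 e⁻), La3+ (Z=57, 54 e⁻), Ba2+ (Z=56, 54 e⁻), Cs+ (Z=55, 54 e⁻), I- (Z=53, 54 e⁻). Y3+ < La3+ (same group, 1 shell fewer); La3+ < Ba2+ (both 54 e⁻, Z=57>56); Ba2+ < Cs+ (isoelectronic, higher Z=56 is smaller); Cs+ < I- (isoelectronic, higher Z=55 is smaller).
With La3+ included the full order is Y3+ < La3+ < Ba2+ < Cs+ < I-, so it takes position 2.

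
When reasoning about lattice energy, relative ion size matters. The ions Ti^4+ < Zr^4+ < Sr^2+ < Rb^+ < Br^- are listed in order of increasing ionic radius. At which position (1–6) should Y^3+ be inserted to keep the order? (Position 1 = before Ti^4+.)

3

Work out protons and electrons: Ti^4+: 18 e⁻, Z=22, Zr^4+: 36 e⁻, Z=40, Y^3+: 36 e⁻, Z=39, Sr^2+: 36 e⁻, Z=38, Rb^+: 36 e⁻, Z=37, Br^-: 36 e⁻, Z=35. Ti^4+ < Zr^4+ (same group, period 4 vs 5); Zr^4+ < Y^3+ (both 36 e⁻, Z=40>39); Y^3+ < Sr^2+ (isoelectronic, higher Z=39 is smaller); Sr^2+ < Rb^+ (isoelectronic, higher Z=38 is smaller); Rb^+ < Br^- (both 36 e⁻, Z=37>35).
The complete sequence is Ti^4+ < Zr^4+ < Y^3+ < Sr^2+ < Rb^+ < Br^-. Y^3+ sits at position 3.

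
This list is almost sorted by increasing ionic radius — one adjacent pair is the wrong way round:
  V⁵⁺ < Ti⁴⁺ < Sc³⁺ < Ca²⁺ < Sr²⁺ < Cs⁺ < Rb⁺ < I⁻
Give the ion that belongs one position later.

Cs⁺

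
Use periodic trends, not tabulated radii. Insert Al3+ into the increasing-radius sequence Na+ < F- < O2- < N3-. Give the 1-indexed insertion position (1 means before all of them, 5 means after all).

Isoelectronic series (10 e⁻ each). Size is set by nuclear charge: more protons means a smaller ion. Al3+ (Z=13), Na+ (Z=11), F- (Z=9), O2- (Z=8), N3- (Z=7).
Putting Al3+ in gives Al3+ < Na+ < F- < O2- < N3-; it lands at slot 1.

1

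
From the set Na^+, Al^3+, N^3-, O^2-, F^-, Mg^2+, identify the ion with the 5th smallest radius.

O^2-

All of these have 10 electrons (isoelectronic). With the same electron cloud, the ion with the most protons pulls it in tightest. Nuclear charges: Al^3+ (Z=13), Mg^2+ (Z=12), Na^+ (Z=11), F^- (Z=9), O^2- (Z=8), N^3- (Z=7). Highest Z is smallest.
Full ascending order: Al^3+ < Mg^2+ < Na^+ < F^- < O^2- < N^3-. Counting from the smallest, position 5 is O^2-.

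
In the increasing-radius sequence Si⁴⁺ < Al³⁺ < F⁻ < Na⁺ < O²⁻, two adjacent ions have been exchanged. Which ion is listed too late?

Scanning neighbour by neighbour, only F⁻/Na⁺ violates a trend: Na⁺ and F⁻ share 10 electrons; the higher nuclear charge on Na (Z=11) contracts it more, so Na⁺ < F⁻. That makes Na⁺ the one sitting a position late relative to where it belongs.

Na⁺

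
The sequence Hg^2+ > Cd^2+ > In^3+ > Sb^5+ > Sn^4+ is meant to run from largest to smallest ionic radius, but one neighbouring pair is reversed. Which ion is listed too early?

Sb^5+

The pair Sb^5+, Sn^4+ is the wrong way round — they are isoelectronic (46 e⁻) and Sb has more protons than Sn (51 vs 50), making Sb^5+ smaller. All other adjacent pairs agree with periodic trends, so Sb^5+ is the misplaced ion.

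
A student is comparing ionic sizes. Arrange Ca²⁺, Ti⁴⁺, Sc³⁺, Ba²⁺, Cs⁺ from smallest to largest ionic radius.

Ti⁴⁺ < Sc³⁺ < Ca²⁺ < Ba²⁺ < Cs⁺

Work out protons and electrons: Ti⁴⁺: 18 e⁻, Z=22, Sc³⁺: 18 e⁻, Z=21, Ca²⁺: 18 e⁻, Z=20, Ba²⁺: 54 e⁻, Z=56, Cs⁺: 54 e⁻, Z=55. Ti⁴⁺ < Sc³⁺ (isoelectronic, higher Z=22 is smaller); Sc³⁺ < Ca²⁺ (isoelectronic, higher Z=21 is smaller); Ca²⁺ < Ba²⁺ (same group, period 4 vs 6); Ba²⁺ < Cs⁺ (isoelectronic, higher Z=56 is smaller).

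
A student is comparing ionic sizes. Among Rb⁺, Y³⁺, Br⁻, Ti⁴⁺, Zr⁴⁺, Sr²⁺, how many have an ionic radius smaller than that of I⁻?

First list Z and electron count for each: Ti⁴⁺ (Z=22, 18 e⁻), Zr⁴⁺ (Z=40, 36 e⁻), Y³⁺ (Z=39, 36 e⁻), Sr²⁺ (Z=38, 36 e⁻), Rb⁺ (Z=37, 36 e⁻), Br⁻ (Z=35, 36 e⁻), I⁻ (Z=53, 54 e⁻). Ti⁴⁺ < Zr⁴⁺ (same group, period 4 vs 5); Zr⁴⁺ < Y³⁺ (isoelectronic, higher Z=40 is smaller); Y³⁺ < Sr²⁺ (both 36 e⁻, Z=39>38); Sr²⁺ < Rb⁺ (isoelectronic, higher Z=38 is smaller); Rb⁺ < Br⁻ (both 36 e⁻, Z=37>35); Br⁻ < I⁻ (same group, period 4 vs 5).
Placing each against I⁻: smaller — Ti⁴⁺, Zr⁴⁺, Y³⁺, Sr²⁺, Rb⁺, Br⁻; larger — none. Count: 6.

6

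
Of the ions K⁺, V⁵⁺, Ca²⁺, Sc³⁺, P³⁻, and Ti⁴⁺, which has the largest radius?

P³⁻

All of these have 18 electrons (isoelectronic). With the same electron cloud, the ion with the most protons pulls it in tightest. Nuclear charges: V⁵⁺ (Z=23), Ti⁴⁺ (Z=22), Sc³⁺ (Z=21), Ca²⁺ (Z=20), K⁺ (Z=19), P³⁻ (Z=15). Highest Z is smallest.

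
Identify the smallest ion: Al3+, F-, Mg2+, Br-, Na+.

Work out protons and electrons: Al3+: 10 e⁻, Z=13, Mg2+: 10 e⁻, Z=12, Na+: 10 e⁻, Z=11, F-: 10 e⁻, Z=9, Br-: 36 e⁻, Z=35. Al3+ < Mg2+ (isoelectronic, higher Z=13 is smaller); Mg2+ < Na+ (isoelectronic, higher Z=12 is smaller); Na+ < F- (isoelectronic, higher Z=11 is smaller); F- < Br- (same group, period 2 vs 4).

Al3+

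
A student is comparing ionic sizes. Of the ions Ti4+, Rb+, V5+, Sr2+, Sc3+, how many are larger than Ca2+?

V5+: 18 e⁻, Z=23, Ti4+: 18 e⁻, Z=22, Sc3+: 18 e⁻, Z=21, Ca2+: 18 e⁻, Z=20, Sr2+: 36 e⁻, Z=38, Rb+: 36 e⁻, Z=37. V5+ < Ti4+ (isoelectronic, higher Z=23 is smaller); Ti4+ < Sc3+ (isoelectronic, higher Z=22 is smaller); Sc3+ < Ca2+ (isoelectronic, higher Z=21 is smaller); Ca2+ < Sr2+ (same group, 1 shell fewer); Sr2+ < Rb+ (isoelectronic, higher Z=38 is smaller).
Overall: V5+ < Ti4+ < Sc3+ < Ca2+ < Sr2+ < Rb+. Ca2+ has 3 below it and 2 above. That's 2.

2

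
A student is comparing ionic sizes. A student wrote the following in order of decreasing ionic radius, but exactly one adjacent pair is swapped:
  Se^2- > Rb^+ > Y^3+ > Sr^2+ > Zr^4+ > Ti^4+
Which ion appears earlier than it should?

Y^3+

Compare adjacent ions: they are isoelectronic (36 e⁻) and Y has more protons than Sr (39 vs 38), making Y^3+ smaller — yet in this decreasing list Y^3+ sits before Sr^2+. Nothing else is reversed, so Y^3+ should move one place to the right.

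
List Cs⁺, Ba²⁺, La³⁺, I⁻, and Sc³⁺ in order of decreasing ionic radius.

I⁻ > Cs⁺ > Ba²⁺ > La³⁺ > Sc³⁺

First list Z and electron count for each: Sc³⁺ has 18 e⁻ (Z=21), La³⁺ has 54 e⁻ (Z=57), Ba²⁺ has 54 e⁻ (Z=56), Cs⁺ has 54 e⁻ (Z=55), I⁻ has 54 e⁻ (Z=53). Sc³⁺ < La³⁺ (same group, period 4 vs 6); La³⁺ < Ba²⁺ (isoelectronic, higher Z=57 is smaller); Ba²⁺ < Cs⁺ (isoelectronic, higher Z=56 is smaller); Cs⁺ < I⁻ (both 54 e⁻, Z=55>53).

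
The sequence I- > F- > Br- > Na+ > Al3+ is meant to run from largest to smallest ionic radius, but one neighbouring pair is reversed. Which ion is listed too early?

F-

Compare adjacent ions: F- and Br- are in one column with the same charge; the lighter period-2 ion has 2 fewer shells and is smaller — yet in this decreasing list F- sits before Br-. Nothing else is reversed, so F- should move one place to the right.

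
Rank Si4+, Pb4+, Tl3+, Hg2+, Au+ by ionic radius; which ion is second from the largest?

Hg2+

Work out protons and electrons: Si4+: 10 e⁻, Z=14, Pb4+: 78 e⁻, Z=82, Tl3+: 78 e⁻, Z=81, Hg2+: 78 e⁻, Z=80, Au+: 78 e⁻, Z=79. Si4+ < Pb4+ (same group, period 3 vs 6); Pb4+ < Tl3+ (isoelectronic, higher Z=82 is smaller); Tl3+ < Hg2+ (isoelectronic, higher Z=81 is smaller); Hg2+ < Au+ (isoelectronic, higher Z=80 is smaller).
Ordering: Si4+ < Pb4+ < Tl3+ < Hg2+ < Au+. The second largest is Hg2+.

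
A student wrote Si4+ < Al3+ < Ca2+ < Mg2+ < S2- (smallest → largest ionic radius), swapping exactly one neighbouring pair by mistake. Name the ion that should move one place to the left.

Compare adjacent ions: same group and charge — period 3 sits above period 4, so Mg2+ is smaller — yet in this increasing list Ca2+ sits before Mg2+. Nothing else is reversed, so Mg2+ should move one place to the left.

Mg2+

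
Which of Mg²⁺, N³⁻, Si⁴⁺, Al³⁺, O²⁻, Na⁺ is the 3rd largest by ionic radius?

Each ion has 10 electrons. The ranking follows nuclear charge in reverse — greater Z gives a smaller radius. Si⁴⁺ (Z=14), Al³⁺ (Z=13), Mg²⁺ (Z=12), Na⁺ (Z=11), O²⁻ (Z=8), N³⁻ (Z=7).
Full ascending order: Si⁴⁺ < Al³⁺ < Mg²⁺ < Na⁺ < O²⁻ < N³⁻. Counting from the largest, position 3 is Na⁺.

Na⁺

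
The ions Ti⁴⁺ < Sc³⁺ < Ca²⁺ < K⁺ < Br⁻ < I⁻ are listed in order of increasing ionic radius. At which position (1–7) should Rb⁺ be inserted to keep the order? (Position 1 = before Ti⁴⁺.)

5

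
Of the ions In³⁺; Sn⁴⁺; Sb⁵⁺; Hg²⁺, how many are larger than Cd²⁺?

1

First list Z and electron count for each: Sb⁵⁺ (Z=51, 46 e⁻), Sn⁴⁺ (Z=50, 46 e⁻), In³⁺ (Z=49, 46 e⁻), Cd²⁺ (Z=48, 46 e⁻), Hg²⁺ (Z=80, 78 e⁻). Sb⁵⁺ < Sn⁴⁺ (both 46 e⁻, Z=51>50); Sn⁴⁺ < In³⁺ (isoelectronic, higher Z=50 is smaller); In³⁺ < Cd²⁺ (both 46 e⁻, Z=49>48); Cd²⁺ < Hg²⁺ (same group, 1 shell fewer).
Overall: Sb⁵⁺ < Sn⁴⁺ < In³⁺ < Cd²⁺ < Hg²⁺. Cd²⁺ has 3 below it and 1 above. That's 1.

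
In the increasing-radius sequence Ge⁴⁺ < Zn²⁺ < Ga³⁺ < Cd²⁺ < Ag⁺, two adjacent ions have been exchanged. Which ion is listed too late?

The pair Zn²⁺, Ga³⁺ is the wrong way round — both have 28 electrons but Z(Ga)=31 > Z(Zn)=30, so Ga³⁺ should be the smaller of the two. All other adjacent pairs agree with periodic trends, so Ga³⁺ is the misplaced ion.

Ga³⁺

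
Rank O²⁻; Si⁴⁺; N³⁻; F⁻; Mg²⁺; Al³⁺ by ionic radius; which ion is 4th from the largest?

Mg²⁺

These species are isoelectronic with 10 electrons. The only difference is the number of protons: Si⁴⁺ (Z=14), Al³⁺ (Z=13), Mg²⁺ (Z=12), F⁻ (Z=9), O²⁻ (Z=8), N³⁻ (Z=7). The strongest nuclear pull (Si⁴⁺) gives the smallest ion.
Ordering: Si⁴⁺ < Al³⁺ < Mg²⁺ < F⁻ < O²⁻ < N³⁻. The 4th largest is Mg²⁺.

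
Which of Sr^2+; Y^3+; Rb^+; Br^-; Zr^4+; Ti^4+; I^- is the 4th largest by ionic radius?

Sr^2+

Electron counts and nuclear charges: Ti^4+ has 18 e⁻ (Z=22), Zr^4+ has 36 e⁻ (Z=40), Y^3+ has 36 e⁻ (Z=39), Sr^2+ has 36 e⁻ (Z=38), Rb^+ has 36 e⁻ (Z=37), Br^- has 36 e⁻ (Z=35), I^- has 54 e⁻ (Z=53). Ti^4+ < Zr^4+ (same group, period 4 vs 5); Zr^4+ < Y^3+ (isoelectronic, higher Z=40 is smaller); Y^3+ < Sr^2+ (both 36 e⁻, Z=39>38); Sr^2+ < Rb^+ (both 36 e⁻, Z=38>37); Rb^+ < Br^- (isoelectronic, higher Z=37 is smaller); Br^- < I^- (same group, period 4 vs 5).
So the order is Ti^4+ < Zr^4+ < Y^3+ < Sr^2+ < Rb^+ < Br^- < I^-; the 4th-largest ion is Sr^2+.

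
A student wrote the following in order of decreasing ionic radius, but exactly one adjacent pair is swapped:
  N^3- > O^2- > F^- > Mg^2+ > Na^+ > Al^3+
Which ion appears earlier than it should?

Mg^2+

The pair Mg^2+, Na^+ is the wrong way round — Mg^2+ and Na^+ share 10 electrons; the higher nuclear charge on Mg (Z=12) contracts it more, so Mg^2+ < Na^+. All other adjacent pairs agree with periodic trends, so Mg^2+ is the misplaced ion.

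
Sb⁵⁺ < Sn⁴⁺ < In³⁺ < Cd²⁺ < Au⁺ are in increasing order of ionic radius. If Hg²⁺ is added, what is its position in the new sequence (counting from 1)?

Work out protons and electrons: Sb⁵⁺: 46 e⁻, Z=51, Sn⁴⁺: 46 e⁻, Z=50, In³⁺: 46 e⁻, Z=49, Cd²⁺: 46 e⁻, Z=48, Hg²⁺: 78 e⁻, Z=80, Au⁺: 78 e⁻, Z=79. Sb⁵⁺ < Sn⁴⁺ (both 46 e⁻, Z=51>50); Sn⁴⁺ < In³⁺ (both 46 e⁻, Z=50>49); In³⁺ < Cd²⁺ (both 46 e⁻, Z=49>48); Cd²⁺ < Hg²⁺ (same group, 1 shell fewer); Hg²⁺ < Au⁺ (isoelectronic, higher Z=80 is smaller).
Merged order: Sb⁵⁺ < Sn⁴⁺ < In³⁺ < Cd²⁺ < Hg²⁺ < Au⁺ — Hg²⁺ is number 5.

5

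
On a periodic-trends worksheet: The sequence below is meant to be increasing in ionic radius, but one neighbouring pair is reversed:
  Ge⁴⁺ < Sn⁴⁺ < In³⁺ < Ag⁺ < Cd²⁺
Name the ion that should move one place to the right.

The pair Ag⁺, Cd²⁺ is the wrong way round — both have 46 electrons but Z(Cd)=48 > Z(Ag)=47, so Cd²⁺ should be the smaller of the two. All other adjacent pairs agree with periodic trends, so Ag⁺ is the misplaced ion.

Ag⁺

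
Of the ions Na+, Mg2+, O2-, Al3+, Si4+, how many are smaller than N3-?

5

Isoelectronic series (10 e⁻ each). Size is set by nuclear charge: more protons means a smaller ion. Si4+ (Z=14), Al3+ (Z=13), Mg2+ (Z=12), Na+ (Z=11), O2- (Z=8), N3- (Z=7).
Overall: Si4+ < Al3+ < Mg2+ < Na+ < O2- < N3-. N3- has 5 below it and 0 above. Count: 5.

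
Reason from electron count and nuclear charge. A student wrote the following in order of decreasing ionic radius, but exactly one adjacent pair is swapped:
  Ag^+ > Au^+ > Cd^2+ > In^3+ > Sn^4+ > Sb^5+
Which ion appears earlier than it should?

The pair Ag^+, Au^+ is the wrong way round — same group and charge — period 5 sits above period 6, so Ag^+ is smaller. All other adjacent pairs agree with periodic trends, so Ag^+ is the misplaced ion.

Ag^+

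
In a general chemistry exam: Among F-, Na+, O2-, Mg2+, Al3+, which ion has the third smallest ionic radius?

Na+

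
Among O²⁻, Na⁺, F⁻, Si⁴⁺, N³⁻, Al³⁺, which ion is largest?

Isoelectronic series (10 e⁻ each). Size is set by nuclear charge: more protons means a smaller ion. Si⁴⁺ (Z=14), Al³⁺ (Z=13), Na⁺ (Z=11), F⁻ (Z=9), O²⁻ (Z=8), N³⁻ (Z=7).

N³⁻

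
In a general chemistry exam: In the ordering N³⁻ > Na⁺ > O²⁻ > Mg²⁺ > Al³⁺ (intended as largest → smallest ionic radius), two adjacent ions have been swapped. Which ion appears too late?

O²⁻

Scanning neighbour by neighbour, only Na⁺/O²⁻ violates a trend: both have 10 electrons but Z(Na)=11 > Z(O)=8, so Na⁺ should be the smaller of the two. That makes O²⁻ the one sitting a position late relative to where it belongs.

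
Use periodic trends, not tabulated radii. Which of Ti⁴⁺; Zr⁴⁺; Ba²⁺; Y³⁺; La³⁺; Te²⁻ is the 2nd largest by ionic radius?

Ba²⁺

Electron counts and nuclear charges: Ti⁴⁺ (Z=22, 18 e⁻), Zr⁴⁺ (Z=40, 36 e⁻), Y³⁺ (Z=39, 36 e⁻), La³⁺ (Z=57, 54 e⁻), Ba²⁺ (Z=56, 54 e⁻), Te²⁻ (Z=52, 54 e⁻). Ti⁴⁺ < Zr⁴⁺ (same group, period 4 vs 5); Zr⁴⁺ < Y³⁺ (isoelectronic, higher Z=40 is smaller); Y³⁺ < La³⁺ (same group, 1 shell fewer); La³⁺ < Ba²⁺ (both 54 e⁻, Z=57>56); Ba²⁺ < Te²⁻ (isoelectronic, higher Z=56 is smaller).
So the order is Ti⁴⁺ < Zr⁴⁺ < Y³⁺ < La³⁺ < Ba²⁺ < Te²⁻; the 2nd-largest ion is Ba²⁺.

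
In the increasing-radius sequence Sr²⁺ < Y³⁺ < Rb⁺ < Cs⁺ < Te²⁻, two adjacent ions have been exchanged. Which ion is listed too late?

Y³⁺

Compare adjacent ions: both have 36 electrons but Z(Y)=39 > Z(Sr)=38, so Y³⁺ should be the smaller of the two — yet in this increasing list Sr²⁺ sits before Y³⁺. Nothing else is reversed, so Y³⁺ should move one place to the left.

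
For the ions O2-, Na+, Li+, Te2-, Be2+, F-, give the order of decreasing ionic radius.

Te2- > O2- > F- > Na+ > Li+ > Be2+

Tabulating Z and e⁻: Be2+ has 2 e⁻ (Z=4), Li+ has 2 e⁻ (Z=3), Na+ has 10 e⁻ (Z=11), F- has 10 e⁻ (Z=9), O2- has 10 e⁻ (Z=8), Te2- has 54 e⁻ (Z=52). Be2+ < Li+ (both 2 e⁻, Z=4>3); Li+ < Na+ (same group, 1 shell fewer); Na+ < F- (isoelectronic, higher Z=11 is smaller); F- < O2- (both 10 e⁻, Z=9>8); O2- < Te2- (same group, period 2 vs 5).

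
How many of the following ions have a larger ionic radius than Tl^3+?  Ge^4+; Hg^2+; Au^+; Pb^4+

Electron counts and nuclear charges: Ge^4+: 28 e⁻, Z=32, Pb^4+: 78 e⁻, Z=82, Tl^3+: 78 e⁻, Z=81, Hg^2+: 78 e⁻, Z=80, Au^+: 78 e⁻, Z=79. Ge^4+ < Pb^4+ (same group, period 4 vs 6); Pb^4+ < Tl^3+ (both 78 e⁻, Z=82>81); Tl^3+ < Hg^2+ (both 78 e⁻, Z=81>80); Hg^2+ < Au^+ (isoelectronic, higher Z=80 is smaller).
Ordering all of them (including Tl^3+) by radius gives Ge^4+ < Pb^4+ < Tl^3+ < Hg^2+ < Au^+. Count: 2.

2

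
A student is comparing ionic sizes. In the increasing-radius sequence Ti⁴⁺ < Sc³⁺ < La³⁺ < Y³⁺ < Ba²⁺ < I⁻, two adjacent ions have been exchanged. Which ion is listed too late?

Y³⁺

Scanning neighbour by neighbour, only La³⁺/Y³⁺ violates a trend: both in group 3 with the same charge; Y³⁺ (period 5) has the smaller radius. That makes Y³⁺ the one sitting a position late relative to where it belongs.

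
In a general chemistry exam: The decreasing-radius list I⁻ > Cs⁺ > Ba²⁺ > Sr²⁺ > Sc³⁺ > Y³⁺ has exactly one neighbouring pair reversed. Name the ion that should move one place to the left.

Y³⁺

Scanning neighbour by neighbour, only Sc³⁺/Y³⁺ violates a trend: same group and charge — period 4 sits above period 5, so Sc³⁺ is smaller. That makes Y³⁺ the one sitting a position late relative to where it belongs.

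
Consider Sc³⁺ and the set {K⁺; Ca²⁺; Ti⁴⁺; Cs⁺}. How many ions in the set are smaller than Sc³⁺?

1

Work out protons and electrons: Ti⁴⁺ has 18 e⁻ (Z=22), Sc³⁺ has 18 e⁻ (Z=21), Ca²⁺ has 18 e⁻ (Z=20), K⁺ has 18 e⁻ (Z=19), Cs⁺ has 54 e⁻ (Z=55). Ti⁴⁺ < Sc³⁺ (isoelectronic, higher Z=22 is smaller); Sc³⁺ < Ca²⁺ (isoelectronic, higher Z=21 is smaller); Ca²⁺ < K⁺ (isoelectronic, higher Z=20 is smaller); K⁺ < Cs⁺ (same group, 2 shells fewer).
Placing each against Sc³⁺: smaller — Ti⁴⁺; larger — Ca²⁺, K⁺, Cs⁺. So 1 is smaller.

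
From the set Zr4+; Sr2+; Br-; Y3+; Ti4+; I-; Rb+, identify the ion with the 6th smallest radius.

Tabulating Z and e⁻: Ti4+: 18 e⁻, Z=22, Zr4+: 36 e⁻, Z=40, Y3+: 36 e⁻, Z=39, Sr2+: 36 e⁻, Z=38, Rb+: 36 e⁻, Z=37, Br-: 36 e⁻, Z=35, I-: 54 e⁻, Z=53. Ti4+ < Zr4+ (same group, 1 shell fewer); Zr4+ < Y3+ (isoelectronic, higher Z=40 is smaller); Y3+ < Sr2+ (isoelectronic, higher Z=39 is smaller); Sr2+ < Rb+ (both 36 e⁻, Z=38>37); Rb+ < Br- (both 36 e⁻, Z=37>35); Br- < I- (same group, 1 shell fewer).
So the order is Ti4+ < Zr4+ < Y3+ < Sr2+ < Rb+ < Br- < I-; the 6th-smallest ion is Br-.

Br-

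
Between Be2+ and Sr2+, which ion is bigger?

Same group, same charge. Going down the group adds an extra shell of electrons, so the ion gets larger: Be2+ is highest in the group and smallest.

Sr2+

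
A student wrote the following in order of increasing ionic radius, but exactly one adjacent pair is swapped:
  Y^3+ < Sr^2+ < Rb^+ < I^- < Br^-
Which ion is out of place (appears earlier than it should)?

I^-

Scanning neighbour by neighbour, only I^-/Br^- violates a trend: Br^- and I^- are in one column with the same charge; the lighter period-4 ion has one fewer shell and is smaller. That makes I^- the one sitting a position early relative to where it belongs.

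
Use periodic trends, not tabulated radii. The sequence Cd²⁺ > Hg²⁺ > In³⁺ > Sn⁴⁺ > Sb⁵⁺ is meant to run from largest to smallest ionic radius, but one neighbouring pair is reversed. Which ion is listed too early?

Cd²⁺

Compare adjacent ions: both in group 12 with the same charge; Cd²⁺ (period 5) has the smaller radius — yet in this decreasing list Cd²⁺ sits before Hg²⁺. Nothing else is reversed, so Cd²⁺ should move one place to the right.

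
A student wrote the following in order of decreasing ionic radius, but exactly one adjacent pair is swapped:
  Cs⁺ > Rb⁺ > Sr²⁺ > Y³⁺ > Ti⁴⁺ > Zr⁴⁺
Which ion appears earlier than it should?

The pair Ti⁴⁺, Zr⁴⁺ is the wrong way round — both in group 4 with the same charge; Ti⁴⁺ (period 4) has the smaller radius. All other adjacent pairs agree with periodic trends, so Ti⁴⁺ is the misplaced ion.

Ti⁴⁺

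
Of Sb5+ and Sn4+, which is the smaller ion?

Sb5+

These species are isoelectronic with 46 electrons. The only difference is the number of protons: Sb5+ (Z=51), Sn4+ (Z=50). The strongest nuclear pull (Sb5+) gives the smallest ion.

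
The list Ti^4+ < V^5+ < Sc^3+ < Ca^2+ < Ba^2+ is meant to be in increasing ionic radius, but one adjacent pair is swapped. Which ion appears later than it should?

Check each adjacent pair. Ti^4+ and V^5+ are reversed: they are isoelectronic (18 e⁻) and V has more protons than Ti (23 vs 22), making V^5+ smaller. No other neighbouring pair contradicts the periodic trends, so V^5+ is the ion listed too late.

V^5+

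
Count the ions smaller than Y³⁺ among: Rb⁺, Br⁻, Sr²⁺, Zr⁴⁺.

Each ion has 36 electrons. The ranking follows nuclear charge in reverse — greater Z gives a smaller radius. Zr⁴⁺ (Z=40), Y³⁺ (Z=39), Sr²⁺ (Z=38), Rb⁺ (Z=37), Br⁻ (Z=35).
Placing each against Y³⁺: smaller — Zr⁴⁺; larger — Sr²⁺, Rb⁺, Br⁻. That's 1.

1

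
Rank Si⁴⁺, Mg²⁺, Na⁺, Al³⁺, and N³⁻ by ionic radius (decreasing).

All of these have 10 electrons (isoelectronic). With the same electron cloud, the ion with the most protons pulls it in tightest. Nuclear charges: Si⁴⁺ (Z=14), Al³⁺ (Z=13), Mg²⁺ (Z=12), Na⁺ (Z=11), N³⁻ (Z=7). Highest Z is smallest.

N³⁻ > Na⁺ > Mg²⁺ > Al³⁺ > Si⁴⁺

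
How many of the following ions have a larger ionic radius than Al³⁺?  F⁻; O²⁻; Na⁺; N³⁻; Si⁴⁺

4

Isoelectronic series (10 e⁻ each). Size is set by nuclear charge: more protons means a smaller ion. Si⁴⁺ (Z=14), Al³⁺ (Z=13), Na⁺ (Z=11), F⁻ (Z=9), O²⁻ (Z=8), N³⁻ (Z=7).
Placing each against Al³⁺: smaller — Si⁴⁺; larger — Na⁺, F⁻, O²⁻, N³⁻. So 4 are larger.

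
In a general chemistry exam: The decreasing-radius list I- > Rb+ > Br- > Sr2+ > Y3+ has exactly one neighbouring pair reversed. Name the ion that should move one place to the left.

Check each adjacent pair. Rb+ and Br- are reversed: Rb+ and Br- share 36 electrons; the higher nuclear charge on Rb (Z=37) contracts it more, so Rb+ < Br-. No other neighbouring pair contradicts the periodic trends, so Br- is the ion listed too late.

Br-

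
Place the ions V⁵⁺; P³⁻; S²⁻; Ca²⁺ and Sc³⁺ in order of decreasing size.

All of these have 18 electrons (isoelectronic). With the same electron cloud, the ion with the most protons pulls it in tightest. Nuclear charges: V⁵⁺ (Z=23), Sc³⁺ (Z=21), Ca²⁺ (Z=20), S²⁻ (Z=16), P³⁻ (Z=15). Highest Z is smallest.

P³⁻ > S²⁻ > Ca²⁺ > Sc³⁺ > V⁵⁺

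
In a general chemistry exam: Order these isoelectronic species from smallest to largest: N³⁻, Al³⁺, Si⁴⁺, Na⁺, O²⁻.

Si⁴⁺ < Al³⁺ < Na⁺ < O²⁻ < N³⁻

Isoelectronic series (10 e⁻ each). Size is set by nuclear charge: more protons means a smaller ion. Si⁴⁺ (Z=14), Al³⁺ (Z=13), Na⁺ (Z=11), O²⁻ (Z=8), N³⁻ (Z=7).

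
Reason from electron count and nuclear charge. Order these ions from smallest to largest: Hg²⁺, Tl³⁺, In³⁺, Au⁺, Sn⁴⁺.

Sn⁴⁺ < In³⁺ < Tl³⁺ < Hg²⁺ < Au⁺

First list Z and electron count for each: Sn⁴⁺: 46 e⁻, Z=50, In³⁺: 46 e⁻, Z=49, Tl³⁺: 78 e⁻, Z=81, Hg²⁺: 78 e⁻, Z=80, Au⁺: 78 e⁻, Z=79. Sn⁴⁺ < In³⁺ (both 46 e⁻, Z=50>49); In³⁺ < Tl³⁺ (same group, period 5 vs 6); Tl³⁺ < Hg²⁺ (isoelectronic, higher Z=81 is smaller); Hg²⁺ < Au⁺ (both 78 e⁻, Z=80>79).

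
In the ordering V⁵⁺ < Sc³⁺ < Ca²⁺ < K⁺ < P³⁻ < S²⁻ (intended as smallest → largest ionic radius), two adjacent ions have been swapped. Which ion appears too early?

P³⁻

Check each adjacent pair. P³⁻ and S²⁻ are reversed: both have 18 electrons but Z(S)=16 > Z(P)=15, so S²⁻ should be the smaller of the two. No other neighbouring pair contradicts the periodic trends, so P³⁻ is the ion listed too early.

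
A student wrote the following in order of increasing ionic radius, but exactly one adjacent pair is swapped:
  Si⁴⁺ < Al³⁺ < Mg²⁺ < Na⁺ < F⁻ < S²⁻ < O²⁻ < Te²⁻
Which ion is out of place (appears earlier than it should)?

S²⁻

Compare adjacent ions: O²⁻ and S²⁻ are in one column with the same charge; the lighter period-2 ion has one fewer shell and is smaller — yet in this increasing list S²⁻ sits before O²⁻. Nothing else is reversed, so S²⁻ should move one place to the right.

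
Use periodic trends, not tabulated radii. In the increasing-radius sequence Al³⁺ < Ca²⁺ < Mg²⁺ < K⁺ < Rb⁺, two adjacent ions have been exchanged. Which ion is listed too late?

Mg²⁺

Scanning neighbour by neighbour, only Ca²⁺/Mg²⁺ violates a trend: Mg²⁺ and Ca²⁺ are in one column with the same charge; the lighter period-3 ion has one fewer shell and is smaller. That makes Mg²⁺ the one sitting a position late relative to where it belongs.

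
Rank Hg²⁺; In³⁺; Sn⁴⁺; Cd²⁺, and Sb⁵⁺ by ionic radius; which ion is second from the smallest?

Sn⁴⁺

First list Z and electron count for each: Sb⁵⁺: 46 e⁻, Z=51, Sn⁴⁺: 46 e⁻, Z=50, In³⁺: 46 e⁻, Z=49, Cd²⁺: 46 e⁻, Z=48, Hg²⁺: 78 e⁻, Z=80. Sb⁵⁺ < Sn⁴⁺ (isoelectronic, higher Z=51 is smaller); Sn⁴⁺ < In³⁺ (both 46 e⁻, Z=50>49); In³⁺ < Cd²⁺ (isoelectronic, higher Z=49 is smaller); Cd²⁺ < Hg²⁺ (same group, 1 shell fewer).
That gives Sb⁵⁺ < Sn⁴⁺ < In³⁺ < Cd²⁺ < Hg²⁺. From the smallest end, number 2 is Sn⁴⁺.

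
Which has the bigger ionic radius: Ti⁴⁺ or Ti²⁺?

These are all Ti ions. Removing more electrons (higher positive charge) pulls the remaining electrons in closer, so Ti⁴⁺ is smallest and Ti²⁺ is largest.

Ti²⁺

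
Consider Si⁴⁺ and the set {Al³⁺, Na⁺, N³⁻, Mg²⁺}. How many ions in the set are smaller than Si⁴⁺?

These species are isoelectronic with 10 electrons. The only difference is the number of protons: Si⁴⁺ (Z=14), Al³⁺ (Z=13), Mg²⁺ (Z=12), Na⁺ (Z=11), N³⁻ (Z=7). The strongest nuclear pull (Si⁴⁺) gives the smallest ion.
Overall: Si⁴⁺ < Al³⁺ < Mg²⁺ < Na⁺ < N³⁻. Si⁴⁺ has 0 below it and 4 above. That's 0.

0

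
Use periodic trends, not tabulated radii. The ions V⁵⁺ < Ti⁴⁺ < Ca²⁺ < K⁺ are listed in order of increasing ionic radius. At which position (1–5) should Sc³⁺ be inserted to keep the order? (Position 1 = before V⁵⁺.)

Isoelectronic series (18 e⁻ each). Size is set by nuclear charge: more protons means a smaller ion. V⁵⁺ (Z=23), Ti⁴⁺ (Z=22), Sc³⁺ (Z=21), Ca²⁺ (Z=20), K⁺ (Z=19).
Merged order: V⁵⁺ < Ti⁴⁺ < Sc³⁺ < Ca²⁺ < K⁺ — Sc³⁺ is number 3.

3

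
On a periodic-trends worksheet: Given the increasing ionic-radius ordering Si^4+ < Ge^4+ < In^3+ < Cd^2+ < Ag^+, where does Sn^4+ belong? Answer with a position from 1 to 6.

Si^4+: 10 e⁻, Z=14, Ge^4+: 28 e⁻, Z=32, Sn^4+: 46 e⁻, Z=50, In^3+: 46 e⁻, Z=49, Cd^2+: 46 e⁻, Z=48, Ag^+: 46 e⁻, Z=47. Si^4+ < Ge^4+ (same group, period 3 vs 4); Ge^4+ < Sn^4+ (same group, period 4 vs 5); Sn^4+ < In^3+ (isoelectronic, higher Z=50 is smaller); In^3+ < Cd^2+ (isoelectronic, higher Z=49 is smaller); Cd^2+ < Ag^+ (isoelectronic, higher Z=48 is smaller).
The complete sequence is Si^4+ < Ge^4+ < Sn^4+ < In^3+ < Cd^2+ < Ag^+. Sn^4+ sits at position 3.

3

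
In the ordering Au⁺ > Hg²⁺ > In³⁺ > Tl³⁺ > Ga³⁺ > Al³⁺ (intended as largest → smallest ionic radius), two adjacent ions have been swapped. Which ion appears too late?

The pair In³⁺, Tl³⁺ is the wrong way round — both in group 13 with the same charge; In³⁺ (period 5) has the smaller radius. All other adjacent pairs agree with periodic trends, so Tl³⁺ is the misplaced ion.

Tl³⁺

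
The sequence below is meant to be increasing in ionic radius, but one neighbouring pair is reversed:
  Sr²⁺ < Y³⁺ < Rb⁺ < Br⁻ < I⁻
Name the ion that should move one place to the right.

Sr²⁺

The pair Sr²⁺, Y³⁺ is the wrong way round — they are isoelectronic (36 e⁻) and Y has more protons than Sr (39 vs 38), making Y³⁺ smaller. All other adjacent pairs agree with periodic trends, so Sr²⁺ is the misplaced ion.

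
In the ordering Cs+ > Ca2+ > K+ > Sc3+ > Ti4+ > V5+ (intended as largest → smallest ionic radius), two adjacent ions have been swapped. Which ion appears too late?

K+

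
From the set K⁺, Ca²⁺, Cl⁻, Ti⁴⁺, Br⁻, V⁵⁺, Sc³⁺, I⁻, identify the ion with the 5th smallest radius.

K⁺

Work out protons and electrons: V⁵⁺ (Z=23, 18 e⁻), Ti⁴⁺ (Z=22, 18 e⁻), Sc³⁺ (Z=21, 18 e⁻), Ca²⁺ (Z=20, 18 e⁻), K⁺ (Z=19, 18 e⁻), Cl⁻ (Z=17, 18 e⁻), Br⁻ (Z=35, 36 e⁻), I⁻ (Z=53, 54 e⁻). V⁵⁺ < Ti⁴⁺ (isoelectronic, higher Z=23 is smaller); Ti⁴⁺ < Sc³⁺ (both 18 e⁻, Z=22>21); Sc³⁺ < Ca²⁺ (both 18 e⁻, Z=21>20); Ca²⁺ < K⁺ (isoelectronic, higher Z=20 is smaller); K⁺ < Cl⁻ (both 18 e⁻, Z=19>17); Cl⁻ < Br⁻ (same group, period 3 vs 4); Br⁻ < I⁻ (same group, period 4 vs 5).
Full ascending order: V⁵⁺ < Ti⁴⁺ < Sc³⁺ < Ca²⁺ < K⁺ < Cl⁻ < Br⁻ < I⁻. Counting from the smallest, position 5 is K⁺.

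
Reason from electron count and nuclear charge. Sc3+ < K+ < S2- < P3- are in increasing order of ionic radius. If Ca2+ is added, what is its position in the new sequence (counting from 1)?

Each ion has 18 electrons. The ranking follows nuclear charge in reverse — greater Z gives a smaller radius. Sc3+ (Z=21), Ca2+ (Z=20), K+ (Z=19), S2- (Z=16), P3- (Z=15).
With Ca2+ included the full order is Sc3+ < Ca2+ < K+ < S2- < P3-, so it takes position 2.

2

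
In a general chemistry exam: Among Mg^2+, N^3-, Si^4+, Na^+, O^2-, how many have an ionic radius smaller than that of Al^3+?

Isoelectronic series (10 e⁻ each). Size is set by nuclear charge: more protons means a smaller ion. Si^4+ (Z=14), Al^3+ (Z=13), Mg^2+ (Z=12), Na^+ (Z=11), O^2- (Z=8), N^3- (Z=7).
Placing each against Al^3+: smaller — Si^4+; larger — Mg^2+, Na^+, O^2-, N^3-. So 1 is smaller.

1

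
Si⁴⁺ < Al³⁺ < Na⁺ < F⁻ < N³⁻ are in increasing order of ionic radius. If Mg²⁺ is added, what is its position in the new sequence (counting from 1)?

These species are isoelectronic with 10 electrons. The only difference is the number of protons: Si⁴⁺ (Z=14), Al³⁺ (Z=13), Mg²⁺ (Z=12), Na⁺ (Z=11), F⁻ (Z=9), N³⁻ (Z=7). The strongest nuclear pull (Si⁴⁺) gives the smallest ion.
The complete sequence is Si⁴⁺ < Al³⁺ < Mg²⁺ < Na⁺ < F⁻ < N³⁻. Mg²⁺ sits at position 3.

3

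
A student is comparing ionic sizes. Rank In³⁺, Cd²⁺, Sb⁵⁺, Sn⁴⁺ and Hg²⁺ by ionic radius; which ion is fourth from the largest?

Sb⁵⁺ (Z=51, 46 e⁻), Sn⁴⁺ (Z=50, 46 e⁻), In³⁺ (Z=49, 46 e⁻), Cd²⁺ (Z=48, 46 e⁻), Hg²⁺ (Z=80, 78 e⁻). Sb⁵⁺ < Sn⁴⁺ (both 46 e⁻, Z=51>50); Sn⁴⁺ < In³⁺ (both 46 e⁻, Z=50>49); In³⁺ < Cd²⁺ (isoelectronic, higher Z=49 is smaller); Cd²⁺ < Hg²⁺ (same group, period 5 vs 6).
That gives Sb⁵⁺ < Sn⁴⁺ < In³⁺ < Cd²⁺ < Hg²⁺. From the largest end, number 4 is Sn⁴⁺.

Sn⁴⁺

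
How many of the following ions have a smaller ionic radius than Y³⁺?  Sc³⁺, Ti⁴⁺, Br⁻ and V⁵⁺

Electron counts and nuclear charges: V⁵⁺ has 18 e⁻ (Z=23), Ti⁴⁺ has 18 e⁻ (Z=22), Sc³⁺ has 18 e⁻ (Z=21), Y³⁺ has 36 e⁻ (Z=39), Br⁻ has 36 e⁻ (Z=35). V⁵⁺ < Ti⁴⁺ (both 18 e⁻, Z=23>22); Ti⁴⁺ < Sc³⁺ (isoelectronic, higher Z=22 is smaller); Sc³⁺ < Y³⁺ (same group, period 4 vs 5); Y³⁺ < Br⁻ (both 36 e⁻, Z=39>35).
Ordering all of them (including Y³⁺) by radius gives V⁵⁺ < Ti⁴⁺ < Sc³⁺ < Y³⁺ < Br⁻. That's 3.

3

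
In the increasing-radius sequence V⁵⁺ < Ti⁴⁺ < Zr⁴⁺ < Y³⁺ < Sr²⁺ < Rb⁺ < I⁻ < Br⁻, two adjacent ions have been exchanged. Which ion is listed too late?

Br⁻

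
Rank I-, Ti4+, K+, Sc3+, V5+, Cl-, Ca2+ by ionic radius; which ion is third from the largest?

K+

Electron counts and nuclear charges: V5+ (Z=23, 18 e⁻), Ti4+ (Z=22, 18 e⁻), Sc3+ (Z=21, 18 e⁻), Ca2+ (Z=20, 18 e⁻), K+ (Z=19, 18 e⁻), Cl- (Z=17, 18 e⁻), I- (Z=53, 54 e⁻). V5+ < Ti4+ (isoelectronic, higher Z=23 is smaller); Ti4+ < Sc3+ (both 18 e⁻, Z=22>21); Sc3+ < Ca2+ (isoelectronic, higher Z=21 is smaller); Ca2+ < K+ (isoelectronic, higher Z=20 is smaller); K+ < Cl- (isoelectronic, higher Z=19 is smaller); Cl- < I- (same group, period 3 vs 5).
Full ascending order: V5+ < Ti4+ < Sc3+ < Ca2+ < K+ < Cl- < I-. Counting from the largest, position 3 is K+.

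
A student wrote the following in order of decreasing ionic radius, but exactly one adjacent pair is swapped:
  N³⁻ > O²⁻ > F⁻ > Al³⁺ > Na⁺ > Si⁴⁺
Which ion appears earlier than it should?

Al³⁺

Check each adjacent pair. Al³⁺ and Na⁺ are reversed: both have 10 electrons but Z(Al)=13 > Z(Na)=11, so Al³⁺ should be the smaller of the two. No other neighbouring pair contradicts the periodic trends, so Al³⁺ is the ion listed too early.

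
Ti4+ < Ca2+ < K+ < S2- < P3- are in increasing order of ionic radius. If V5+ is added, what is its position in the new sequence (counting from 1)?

1

All of these have 18 electrons (isoelectronic). With the same electron cloud, the ion with the most protons pulls it in tightest. Nuclear charges: V5+ (Z=23), Ti4+ (Z=22), Ca2+ (Z=20), K+ (Z=19), S2- (Z=16), P3- (Z=15). Highest Z is smallest.
Putting V5+ in gives V5+ < Ti4+ < Ca2+ < K+ < S2- < P3-; it lands at slot 1.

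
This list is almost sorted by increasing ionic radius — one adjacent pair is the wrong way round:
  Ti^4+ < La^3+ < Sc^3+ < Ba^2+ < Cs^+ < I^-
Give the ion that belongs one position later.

Check each adjacent pair. La^3+ and Sc^3+ are reversed: both in group 3 with the same charge; Sc^3+ (period 4) has the smaller radius. No other neighbouring pair contradicts the periodic trends, so La^3+ is the ion listed too early.

La^3+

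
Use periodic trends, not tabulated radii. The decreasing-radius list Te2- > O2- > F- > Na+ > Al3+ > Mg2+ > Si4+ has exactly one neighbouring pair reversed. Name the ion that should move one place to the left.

The pair Al3+, Mg2+ is the wrong way round — they are isoelectronic (10 e⁻) and Al has more protons than Mg (13 vs 12), making Al3+ smaller. All other adjacent pairs agree with periodic trends, so Mg2+ is the misplaced ion.

Mg2+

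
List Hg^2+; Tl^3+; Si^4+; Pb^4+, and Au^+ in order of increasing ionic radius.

First list Z and electron count for each: Si^4+ has 10 e⁻ (Z=14), Pb^4+ has 78 e⁻ (Z=82), Tl^3+ has 78 e⁻ (Z=81), Hg^2+ has 78 e⁻ (Z=80), Au^+ has 78 e⁻ (Z=79). Si^4+ < Pb^4+ (same group, period 3 vs 6); Pb^4+ < Tl^3+ (both 78 e⁻, Z=82>81); Tl^3+ < Hg^2+ (both 78 e⁻, Z=81>80); Hg^2+ < Au^+ (both 78 e⁻, Z=80>79).

Si^4+ < Pb^4+ < Tl^3+ < Hg^2+ < Au^+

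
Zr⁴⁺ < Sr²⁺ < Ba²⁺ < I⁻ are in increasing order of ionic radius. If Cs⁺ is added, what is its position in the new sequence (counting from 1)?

Work out protons and electrons: Zr⁴⁺ has 36 e⁻ (Z=40), Sr²⁺ has 36 e⁻ (Z=38), Ba²⁺ has 54 e⁻ (Z=56), Cs⁺ has 54 e⁻ (Z=55), I⁻ has 54 e⁻ (Z=53). Zr⁴⁺ < Sr²⁺ (both 36 e⁻, Z=40>38); Sr²⁺ < Ba²⁺ (same group, period 5 vs 6); Ba²⁺ < Cs⁺ (both 54 e⁻, Z=56>55); Cs⁺ < I⁻ (isoelectronic, higher Z=55 is smaller).
Merged order: Zr⁴⁺ < Sr²⁺ < Ba²⁺ < Cs⁺ < I⁻ — Cs⁺ is number 4.

4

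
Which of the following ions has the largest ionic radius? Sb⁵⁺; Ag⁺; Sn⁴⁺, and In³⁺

Ag⁺

Each ion has 46 electrons. The ranking follows nuclear charge in reverse — greater Z gives a smaller radius. Sb⁵⁺ (Z=51), Sn⁴⁺ (Z=50), In³⁺ (Z=49), Ag⁺ (Z=47).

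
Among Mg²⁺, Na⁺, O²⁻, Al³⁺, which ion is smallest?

Al³⁺

These species are isoelectronic with 10 electrons. The only difference is the number of protons: Al³⁺ (Z=13), Mg²⁺ (Z=12), Na⁺ (Z=11), O²⁻ (Z=8). The strongest nuclear pull (Al³⁺) gives the smallest ion.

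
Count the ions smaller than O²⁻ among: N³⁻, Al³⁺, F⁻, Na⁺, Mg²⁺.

Each ion has 10 electrons. The ranking follows nuclear charge in reverse — greater Z gives a smaller radius. Al³⁺ (Z=13), Mg²⁺ (Z=12), Na⁺ (Z=11), F⁻ (Z=9), O²⁻ (Z=8), N³⁻ (Z=7).
Overall: Al³⁺ < Mg²⁺ < Na⁺ < F⁻ < O²⁻ < N³⁻. O²⁻ has 4 below it and 1 above. Count: 4.

4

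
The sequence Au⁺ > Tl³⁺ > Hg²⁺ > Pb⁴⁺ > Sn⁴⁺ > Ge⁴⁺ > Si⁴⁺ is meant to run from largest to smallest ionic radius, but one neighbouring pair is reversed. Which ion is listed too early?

The pair Tl³⁺, Hg²⁺ is the wrong way round — both have 78 electrons but Z(Tl)=81 > Z(Hg)=80, so Tl³⁺ should be the smaller of the two. All other adjacent pairs agree with periodic trends, so Tl³⁺ is the misplaced ion.

Tl³⁺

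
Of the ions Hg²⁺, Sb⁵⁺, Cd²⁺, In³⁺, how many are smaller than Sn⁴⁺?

Work out protons and electrons: Sb⁵⁺ (Z=51, 46 e⁻), Sn⁴⁺ (Z=50, 46 e⁻), In³⁺ (Z=49, 46 e⁻), Cd²⁺ (Z=48, 46 e⁻), Hg²⁺ (Z=80, 78 e⁻). Sb⁵⁺ < Sn⁴⁺ (both 46 e⁻, Z=51>50); Sn⁴⁺ < In³⁺ (isoelectronic, higher Z=50 is smaller); In³⁺ < Cd²⁺ (both 46 e⁻, Z=49>48); Cd²⁺ < Hg²⁺ (same group, period 5 vs 6).
Placing each against Sn⁴⁺: smaller — Sb⁵⁺; larger — In³⁺, Cd²⁺, Hg²⁺. So 1 is smaller.

1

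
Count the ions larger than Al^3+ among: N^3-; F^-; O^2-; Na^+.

4

These species are isoelectronic with 10 electrons. The only difference is the number of protons: Al^3+ (Z=13), Na^+ (Z=11), F^- (Z=9), O^2- (Z=8), N^3- (Z=7). The strongest nuclear pull (Al^3+) gives the smallest ion.
Ordering all of them (including Al^3+) by radius gives Al^3+ < Na^+ < F^- < O^2- < N^3-. That's 4.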